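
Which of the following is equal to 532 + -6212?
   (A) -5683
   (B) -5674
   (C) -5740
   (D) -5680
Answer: D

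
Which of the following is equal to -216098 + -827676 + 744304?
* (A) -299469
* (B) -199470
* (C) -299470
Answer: C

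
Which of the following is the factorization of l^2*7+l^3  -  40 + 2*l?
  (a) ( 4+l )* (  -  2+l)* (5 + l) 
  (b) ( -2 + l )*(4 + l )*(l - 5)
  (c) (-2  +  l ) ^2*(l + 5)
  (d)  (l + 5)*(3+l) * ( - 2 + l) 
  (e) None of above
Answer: a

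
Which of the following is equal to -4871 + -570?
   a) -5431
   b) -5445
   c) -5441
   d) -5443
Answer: c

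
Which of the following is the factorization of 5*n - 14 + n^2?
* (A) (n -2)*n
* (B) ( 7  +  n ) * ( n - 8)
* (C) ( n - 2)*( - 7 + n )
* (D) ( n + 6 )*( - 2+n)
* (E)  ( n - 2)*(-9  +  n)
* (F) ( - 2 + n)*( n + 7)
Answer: F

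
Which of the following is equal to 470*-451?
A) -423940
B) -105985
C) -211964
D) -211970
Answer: D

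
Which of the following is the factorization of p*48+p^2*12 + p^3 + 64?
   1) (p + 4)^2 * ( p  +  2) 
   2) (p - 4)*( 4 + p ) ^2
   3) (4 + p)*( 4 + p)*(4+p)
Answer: 3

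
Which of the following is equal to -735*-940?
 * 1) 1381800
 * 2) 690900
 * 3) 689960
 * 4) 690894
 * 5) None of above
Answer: 2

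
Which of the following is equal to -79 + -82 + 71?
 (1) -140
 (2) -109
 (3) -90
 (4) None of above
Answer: 3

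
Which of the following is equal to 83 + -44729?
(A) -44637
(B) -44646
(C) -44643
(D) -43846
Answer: B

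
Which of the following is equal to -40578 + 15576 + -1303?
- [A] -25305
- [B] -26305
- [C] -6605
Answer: B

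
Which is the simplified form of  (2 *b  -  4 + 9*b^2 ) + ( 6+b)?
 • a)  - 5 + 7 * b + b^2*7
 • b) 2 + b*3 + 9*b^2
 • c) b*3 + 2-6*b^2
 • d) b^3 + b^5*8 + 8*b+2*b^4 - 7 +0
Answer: b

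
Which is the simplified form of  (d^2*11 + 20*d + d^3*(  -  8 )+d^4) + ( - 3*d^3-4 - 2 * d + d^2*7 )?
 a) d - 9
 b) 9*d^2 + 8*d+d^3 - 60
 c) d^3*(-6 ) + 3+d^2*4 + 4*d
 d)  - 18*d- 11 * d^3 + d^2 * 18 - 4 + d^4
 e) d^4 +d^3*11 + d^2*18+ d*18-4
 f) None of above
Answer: f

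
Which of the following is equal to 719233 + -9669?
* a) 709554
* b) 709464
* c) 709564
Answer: c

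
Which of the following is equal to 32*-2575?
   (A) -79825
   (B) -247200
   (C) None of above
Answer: C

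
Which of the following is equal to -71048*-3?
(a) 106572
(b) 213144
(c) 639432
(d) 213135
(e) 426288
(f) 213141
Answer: b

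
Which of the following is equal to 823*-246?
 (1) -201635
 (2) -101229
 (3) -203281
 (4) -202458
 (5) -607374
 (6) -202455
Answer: 4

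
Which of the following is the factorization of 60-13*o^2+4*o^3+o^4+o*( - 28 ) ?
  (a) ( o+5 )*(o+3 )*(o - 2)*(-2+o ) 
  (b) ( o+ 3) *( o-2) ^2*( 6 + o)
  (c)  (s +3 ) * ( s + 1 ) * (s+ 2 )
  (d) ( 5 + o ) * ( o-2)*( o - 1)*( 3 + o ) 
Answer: a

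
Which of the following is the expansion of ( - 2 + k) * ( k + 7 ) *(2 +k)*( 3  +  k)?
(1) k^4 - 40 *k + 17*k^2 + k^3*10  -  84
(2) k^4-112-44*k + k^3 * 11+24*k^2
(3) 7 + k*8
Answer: 1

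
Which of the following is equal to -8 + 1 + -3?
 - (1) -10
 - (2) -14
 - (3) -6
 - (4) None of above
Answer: 1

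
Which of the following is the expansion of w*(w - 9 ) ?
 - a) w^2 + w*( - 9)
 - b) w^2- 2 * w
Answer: a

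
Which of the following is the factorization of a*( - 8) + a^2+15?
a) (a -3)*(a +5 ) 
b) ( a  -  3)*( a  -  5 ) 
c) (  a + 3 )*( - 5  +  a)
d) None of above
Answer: b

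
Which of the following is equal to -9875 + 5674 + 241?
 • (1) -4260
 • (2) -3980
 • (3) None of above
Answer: 3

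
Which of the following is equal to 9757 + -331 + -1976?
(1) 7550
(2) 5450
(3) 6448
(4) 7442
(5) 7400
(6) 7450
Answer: 6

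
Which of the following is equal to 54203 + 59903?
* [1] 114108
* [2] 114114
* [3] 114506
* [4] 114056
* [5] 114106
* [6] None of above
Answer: 5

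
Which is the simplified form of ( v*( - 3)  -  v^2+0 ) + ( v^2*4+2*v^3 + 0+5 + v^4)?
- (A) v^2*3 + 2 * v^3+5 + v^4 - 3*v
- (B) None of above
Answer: A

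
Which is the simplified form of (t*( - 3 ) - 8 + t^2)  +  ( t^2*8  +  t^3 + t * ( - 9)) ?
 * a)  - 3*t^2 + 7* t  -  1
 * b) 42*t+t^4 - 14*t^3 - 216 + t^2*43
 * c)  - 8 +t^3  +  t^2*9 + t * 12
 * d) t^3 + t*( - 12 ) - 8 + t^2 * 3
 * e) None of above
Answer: e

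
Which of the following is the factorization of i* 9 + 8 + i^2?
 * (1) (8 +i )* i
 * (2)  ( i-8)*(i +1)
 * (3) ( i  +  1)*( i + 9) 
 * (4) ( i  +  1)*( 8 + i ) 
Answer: 4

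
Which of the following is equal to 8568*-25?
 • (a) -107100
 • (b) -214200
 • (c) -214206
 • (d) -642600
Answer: b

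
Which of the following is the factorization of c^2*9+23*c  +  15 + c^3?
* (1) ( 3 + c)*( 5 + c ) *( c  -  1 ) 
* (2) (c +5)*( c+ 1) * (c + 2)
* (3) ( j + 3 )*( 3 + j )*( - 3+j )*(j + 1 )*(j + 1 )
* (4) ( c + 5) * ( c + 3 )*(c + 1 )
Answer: 4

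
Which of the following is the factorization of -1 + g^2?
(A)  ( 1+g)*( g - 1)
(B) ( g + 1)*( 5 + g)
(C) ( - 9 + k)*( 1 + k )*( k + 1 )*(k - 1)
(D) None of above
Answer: A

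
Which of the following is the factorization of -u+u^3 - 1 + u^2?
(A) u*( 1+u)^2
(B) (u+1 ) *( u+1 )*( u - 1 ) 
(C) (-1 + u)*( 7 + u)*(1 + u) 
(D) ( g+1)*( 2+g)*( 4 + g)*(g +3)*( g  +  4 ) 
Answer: B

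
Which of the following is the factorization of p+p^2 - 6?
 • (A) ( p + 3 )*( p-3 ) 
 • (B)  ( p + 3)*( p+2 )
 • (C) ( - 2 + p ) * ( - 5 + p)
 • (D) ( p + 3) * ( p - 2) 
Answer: D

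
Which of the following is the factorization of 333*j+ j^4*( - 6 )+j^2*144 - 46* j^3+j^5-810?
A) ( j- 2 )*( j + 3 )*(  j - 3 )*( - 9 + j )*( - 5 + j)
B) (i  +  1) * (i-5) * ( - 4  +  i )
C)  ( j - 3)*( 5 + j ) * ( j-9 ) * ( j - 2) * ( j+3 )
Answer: C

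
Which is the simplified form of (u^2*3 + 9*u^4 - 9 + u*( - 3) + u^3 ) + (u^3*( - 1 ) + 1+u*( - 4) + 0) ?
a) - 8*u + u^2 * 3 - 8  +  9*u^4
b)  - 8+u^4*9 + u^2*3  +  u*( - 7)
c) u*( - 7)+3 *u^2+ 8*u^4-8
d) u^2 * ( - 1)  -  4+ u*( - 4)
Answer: b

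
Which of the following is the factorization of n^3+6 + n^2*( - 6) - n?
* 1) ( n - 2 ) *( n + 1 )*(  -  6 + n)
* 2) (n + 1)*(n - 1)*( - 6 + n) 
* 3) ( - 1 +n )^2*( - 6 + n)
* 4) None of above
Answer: 2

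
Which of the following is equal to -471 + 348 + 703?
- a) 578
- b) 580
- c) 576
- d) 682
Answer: b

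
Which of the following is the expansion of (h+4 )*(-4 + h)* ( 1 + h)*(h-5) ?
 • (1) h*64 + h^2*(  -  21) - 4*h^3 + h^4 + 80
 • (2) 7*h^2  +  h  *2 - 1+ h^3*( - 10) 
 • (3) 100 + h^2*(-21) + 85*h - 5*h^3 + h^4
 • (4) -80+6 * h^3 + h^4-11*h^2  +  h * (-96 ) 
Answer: 1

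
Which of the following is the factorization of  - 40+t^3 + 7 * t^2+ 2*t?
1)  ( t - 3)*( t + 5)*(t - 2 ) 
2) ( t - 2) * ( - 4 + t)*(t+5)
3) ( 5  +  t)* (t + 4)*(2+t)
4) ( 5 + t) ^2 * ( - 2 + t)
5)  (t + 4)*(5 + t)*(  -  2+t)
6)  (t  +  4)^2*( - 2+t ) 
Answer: 5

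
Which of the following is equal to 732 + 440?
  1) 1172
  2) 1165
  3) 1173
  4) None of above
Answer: 1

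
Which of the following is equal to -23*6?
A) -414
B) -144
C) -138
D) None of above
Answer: C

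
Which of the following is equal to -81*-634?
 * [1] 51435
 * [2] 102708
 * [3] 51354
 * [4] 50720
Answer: 3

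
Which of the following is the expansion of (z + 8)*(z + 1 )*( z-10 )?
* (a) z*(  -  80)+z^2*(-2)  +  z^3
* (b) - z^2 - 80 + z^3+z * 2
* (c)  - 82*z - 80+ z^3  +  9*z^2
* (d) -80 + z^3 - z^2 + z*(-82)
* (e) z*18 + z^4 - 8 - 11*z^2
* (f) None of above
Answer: d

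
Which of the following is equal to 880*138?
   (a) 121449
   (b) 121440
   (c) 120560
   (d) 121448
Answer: b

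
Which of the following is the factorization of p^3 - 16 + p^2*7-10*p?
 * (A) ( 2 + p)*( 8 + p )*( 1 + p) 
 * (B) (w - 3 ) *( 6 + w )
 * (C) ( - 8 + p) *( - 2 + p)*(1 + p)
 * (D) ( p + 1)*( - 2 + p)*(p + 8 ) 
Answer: D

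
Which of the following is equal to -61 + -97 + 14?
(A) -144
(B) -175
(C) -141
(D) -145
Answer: A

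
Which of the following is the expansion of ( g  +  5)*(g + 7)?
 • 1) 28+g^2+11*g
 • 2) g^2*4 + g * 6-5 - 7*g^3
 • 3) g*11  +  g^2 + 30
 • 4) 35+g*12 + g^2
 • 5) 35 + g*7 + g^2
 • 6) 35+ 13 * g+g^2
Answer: 4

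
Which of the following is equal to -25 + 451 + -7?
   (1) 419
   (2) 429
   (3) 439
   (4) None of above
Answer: 1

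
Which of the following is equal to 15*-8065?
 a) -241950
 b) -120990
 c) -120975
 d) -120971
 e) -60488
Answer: c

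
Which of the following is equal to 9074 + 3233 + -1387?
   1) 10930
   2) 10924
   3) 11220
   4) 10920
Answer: 4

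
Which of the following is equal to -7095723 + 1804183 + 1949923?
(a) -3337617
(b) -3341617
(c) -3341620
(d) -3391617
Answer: b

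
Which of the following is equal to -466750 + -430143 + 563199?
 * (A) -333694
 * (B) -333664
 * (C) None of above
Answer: A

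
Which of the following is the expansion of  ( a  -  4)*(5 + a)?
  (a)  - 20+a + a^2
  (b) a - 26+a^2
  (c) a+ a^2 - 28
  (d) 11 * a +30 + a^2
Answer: a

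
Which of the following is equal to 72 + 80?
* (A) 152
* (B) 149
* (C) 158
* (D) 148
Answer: A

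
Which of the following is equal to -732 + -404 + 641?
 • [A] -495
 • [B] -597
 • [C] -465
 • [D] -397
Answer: A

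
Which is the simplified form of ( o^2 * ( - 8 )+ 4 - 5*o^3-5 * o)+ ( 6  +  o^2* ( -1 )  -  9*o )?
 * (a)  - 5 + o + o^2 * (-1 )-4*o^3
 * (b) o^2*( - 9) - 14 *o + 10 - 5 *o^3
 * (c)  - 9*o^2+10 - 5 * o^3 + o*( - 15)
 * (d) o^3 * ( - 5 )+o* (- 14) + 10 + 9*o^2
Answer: b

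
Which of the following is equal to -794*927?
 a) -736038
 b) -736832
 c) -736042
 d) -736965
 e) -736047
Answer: a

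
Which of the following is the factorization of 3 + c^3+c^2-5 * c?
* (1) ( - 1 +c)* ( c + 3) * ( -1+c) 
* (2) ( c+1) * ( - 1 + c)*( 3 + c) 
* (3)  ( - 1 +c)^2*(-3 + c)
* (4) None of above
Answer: 1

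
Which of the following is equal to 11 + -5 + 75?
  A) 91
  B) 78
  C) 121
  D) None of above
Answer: D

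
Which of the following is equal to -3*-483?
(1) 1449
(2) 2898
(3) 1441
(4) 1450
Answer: 1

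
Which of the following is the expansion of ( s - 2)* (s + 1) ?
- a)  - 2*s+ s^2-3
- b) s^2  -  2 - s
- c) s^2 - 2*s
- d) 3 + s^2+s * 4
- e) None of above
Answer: b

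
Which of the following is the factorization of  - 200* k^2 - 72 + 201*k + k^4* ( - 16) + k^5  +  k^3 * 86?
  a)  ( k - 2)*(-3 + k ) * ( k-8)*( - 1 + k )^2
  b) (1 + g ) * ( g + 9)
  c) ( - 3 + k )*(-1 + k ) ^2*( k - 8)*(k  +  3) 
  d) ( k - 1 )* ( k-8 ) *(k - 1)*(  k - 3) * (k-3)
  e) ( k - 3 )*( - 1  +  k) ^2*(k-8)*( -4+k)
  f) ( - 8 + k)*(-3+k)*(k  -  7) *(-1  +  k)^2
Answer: d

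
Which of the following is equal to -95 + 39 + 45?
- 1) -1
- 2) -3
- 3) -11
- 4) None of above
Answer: 3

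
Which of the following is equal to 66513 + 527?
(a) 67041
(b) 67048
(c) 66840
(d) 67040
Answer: d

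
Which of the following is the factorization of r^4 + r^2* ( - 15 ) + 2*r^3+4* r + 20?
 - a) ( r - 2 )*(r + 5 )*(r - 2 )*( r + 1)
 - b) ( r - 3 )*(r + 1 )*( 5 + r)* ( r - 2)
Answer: a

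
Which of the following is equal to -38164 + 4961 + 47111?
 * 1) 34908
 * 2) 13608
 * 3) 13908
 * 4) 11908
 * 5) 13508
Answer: 3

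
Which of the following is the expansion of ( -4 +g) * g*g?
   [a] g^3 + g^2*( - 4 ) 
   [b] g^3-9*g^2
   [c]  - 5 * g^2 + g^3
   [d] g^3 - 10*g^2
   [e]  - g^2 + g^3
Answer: a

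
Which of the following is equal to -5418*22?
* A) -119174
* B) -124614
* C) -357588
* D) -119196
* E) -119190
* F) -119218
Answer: D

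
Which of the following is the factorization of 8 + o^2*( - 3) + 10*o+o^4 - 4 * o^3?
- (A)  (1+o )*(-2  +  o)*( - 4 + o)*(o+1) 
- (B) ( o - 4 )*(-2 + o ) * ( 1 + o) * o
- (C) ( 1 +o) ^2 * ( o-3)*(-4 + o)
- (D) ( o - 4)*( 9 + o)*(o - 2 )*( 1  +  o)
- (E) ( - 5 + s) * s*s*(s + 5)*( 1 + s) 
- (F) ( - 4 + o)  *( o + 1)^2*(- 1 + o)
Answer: A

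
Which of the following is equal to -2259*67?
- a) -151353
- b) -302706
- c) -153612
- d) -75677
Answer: a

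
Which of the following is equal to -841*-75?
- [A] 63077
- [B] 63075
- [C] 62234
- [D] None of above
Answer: B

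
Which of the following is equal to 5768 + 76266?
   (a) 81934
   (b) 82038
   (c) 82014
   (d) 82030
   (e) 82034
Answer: e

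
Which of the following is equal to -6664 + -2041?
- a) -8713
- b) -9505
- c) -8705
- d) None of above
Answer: c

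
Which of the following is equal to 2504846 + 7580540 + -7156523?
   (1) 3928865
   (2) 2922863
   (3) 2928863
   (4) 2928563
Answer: 3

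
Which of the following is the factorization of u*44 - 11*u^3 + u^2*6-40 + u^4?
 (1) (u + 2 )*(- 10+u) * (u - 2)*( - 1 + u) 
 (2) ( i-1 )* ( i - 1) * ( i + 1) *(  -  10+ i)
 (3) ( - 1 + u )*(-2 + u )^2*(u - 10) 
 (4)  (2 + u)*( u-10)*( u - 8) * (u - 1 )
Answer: 1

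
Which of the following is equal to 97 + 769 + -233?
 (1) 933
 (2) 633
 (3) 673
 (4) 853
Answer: 2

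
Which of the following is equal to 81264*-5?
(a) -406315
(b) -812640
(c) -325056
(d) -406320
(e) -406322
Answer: d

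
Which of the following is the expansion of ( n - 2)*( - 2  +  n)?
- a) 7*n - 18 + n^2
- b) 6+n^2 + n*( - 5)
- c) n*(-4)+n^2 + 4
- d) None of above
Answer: c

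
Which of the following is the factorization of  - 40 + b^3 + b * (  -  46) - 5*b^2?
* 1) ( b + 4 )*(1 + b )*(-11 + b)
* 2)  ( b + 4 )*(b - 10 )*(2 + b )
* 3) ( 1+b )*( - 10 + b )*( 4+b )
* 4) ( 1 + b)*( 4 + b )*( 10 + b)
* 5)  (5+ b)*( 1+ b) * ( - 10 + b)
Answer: 3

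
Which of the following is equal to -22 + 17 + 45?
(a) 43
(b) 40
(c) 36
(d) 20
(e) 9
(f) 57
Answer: b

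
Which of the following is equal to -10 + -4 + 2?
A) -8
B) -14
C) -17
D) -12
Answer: D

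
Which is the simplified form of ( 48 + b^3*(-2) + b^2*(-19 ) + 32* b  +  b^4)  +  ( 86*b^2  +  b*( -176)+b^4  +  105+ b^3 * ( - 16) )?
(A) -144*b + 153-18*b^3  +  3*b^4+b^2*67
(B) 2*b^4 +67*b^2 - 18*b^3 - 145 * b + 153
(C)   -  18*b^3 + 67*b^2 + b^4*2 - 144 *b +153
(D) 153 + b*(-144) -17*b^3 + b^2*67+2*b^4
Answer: C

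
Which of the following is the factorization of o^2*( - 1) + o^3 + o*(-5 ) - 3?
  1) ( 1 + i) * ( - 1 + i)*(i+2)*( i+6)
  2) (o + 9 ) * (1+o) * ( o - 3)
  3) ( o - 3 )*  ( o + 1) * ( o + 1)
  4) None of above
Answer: 3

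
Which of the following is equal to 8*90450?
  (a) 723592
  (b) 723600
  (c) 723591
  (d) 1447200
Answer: b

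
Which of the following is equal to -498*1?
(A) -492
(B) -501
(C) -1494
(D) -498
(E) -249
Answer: D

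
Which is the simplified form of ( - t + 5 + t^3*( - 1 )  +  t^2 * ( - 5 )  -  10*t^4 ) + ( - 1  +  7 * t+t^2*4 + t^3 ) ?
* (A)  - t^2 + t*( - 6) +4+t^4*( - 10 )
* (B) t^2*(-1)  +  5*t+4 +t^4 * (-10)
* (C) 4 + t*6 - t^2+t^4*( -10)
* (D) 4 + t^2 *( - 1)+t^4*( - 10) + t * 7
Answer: C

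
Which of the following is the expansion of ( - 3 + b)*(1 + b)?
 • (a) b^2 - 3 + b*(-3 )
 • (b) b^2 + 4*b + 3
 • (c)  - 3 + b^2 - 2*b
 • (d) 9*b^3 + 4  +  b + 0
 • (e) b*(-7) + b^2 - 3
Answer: c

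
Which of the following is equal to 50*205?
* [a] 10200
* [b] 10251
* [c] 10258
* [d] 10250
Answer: d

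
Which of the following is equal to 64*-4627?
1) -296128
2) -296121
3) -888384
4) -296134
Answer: 1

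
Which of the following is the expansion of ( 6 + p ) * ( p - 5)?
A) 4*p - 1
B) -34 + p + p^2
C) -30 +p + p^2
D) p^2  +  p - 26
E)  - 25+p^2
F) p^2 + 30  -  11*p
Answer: C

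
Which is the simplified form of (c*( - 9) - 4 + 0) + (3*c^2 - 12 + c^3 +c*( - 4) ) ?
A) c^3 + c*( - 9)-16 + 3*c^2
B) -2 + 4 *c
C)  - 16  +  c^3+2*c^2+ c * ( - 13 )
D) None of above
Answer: D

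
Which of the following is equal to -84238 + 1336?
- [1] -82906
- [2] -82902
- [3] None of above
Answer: 2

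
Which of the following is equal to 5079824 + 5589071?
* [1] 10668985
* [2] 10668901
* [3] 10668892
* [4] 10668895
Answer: 4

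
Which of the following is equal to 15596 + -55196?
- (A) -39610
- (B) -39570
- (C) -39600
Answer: C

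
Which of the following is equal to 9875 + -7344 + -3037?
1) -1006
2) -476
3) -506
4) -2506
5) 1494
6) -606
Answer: 3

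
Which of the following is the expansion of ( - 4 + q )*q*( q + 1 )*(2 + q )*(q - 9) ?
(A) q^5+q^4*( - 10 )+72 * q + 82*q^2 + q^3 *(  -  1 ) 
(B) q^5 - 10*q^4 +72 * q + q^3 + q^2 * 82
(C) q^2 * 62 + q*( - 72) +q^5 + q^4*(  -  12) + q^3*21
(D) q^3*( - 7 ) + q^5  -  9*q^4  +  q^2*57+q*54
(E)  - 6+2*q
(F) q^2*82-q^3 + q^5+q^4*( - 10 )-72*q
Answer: A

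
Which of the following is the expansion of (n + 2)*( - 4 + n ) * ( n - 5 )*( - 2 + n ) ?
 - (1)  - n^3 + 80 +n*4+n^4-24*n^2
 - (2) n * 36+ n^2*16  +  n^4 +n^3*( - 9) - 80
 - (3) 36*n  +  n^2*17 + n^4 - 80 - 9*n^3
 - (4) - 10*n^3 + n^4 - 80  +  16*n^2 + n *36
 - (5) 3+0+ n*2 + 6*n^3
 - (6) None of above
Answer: 2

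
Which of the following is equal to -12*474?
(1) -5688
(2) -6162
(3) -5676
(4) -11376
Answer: 1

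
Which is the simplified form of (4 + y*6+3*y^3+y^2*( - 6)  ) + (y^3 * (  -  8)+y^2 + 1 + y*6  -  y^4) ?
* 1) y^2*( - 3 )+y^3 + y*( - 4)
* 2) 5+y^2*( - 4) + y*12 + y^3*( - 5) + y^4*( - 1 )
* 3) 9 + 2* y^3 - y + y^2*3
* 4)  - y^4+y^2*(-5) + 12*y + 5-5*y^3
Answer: 4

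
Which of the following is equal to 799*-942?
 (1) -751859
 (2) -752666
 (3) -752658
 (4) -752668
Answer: 3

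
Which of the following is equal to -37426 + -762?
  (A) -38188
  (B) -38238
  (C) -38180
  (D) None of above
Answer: A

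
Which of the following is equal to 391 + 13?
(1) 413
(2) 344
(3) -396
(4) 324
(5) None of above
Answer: 5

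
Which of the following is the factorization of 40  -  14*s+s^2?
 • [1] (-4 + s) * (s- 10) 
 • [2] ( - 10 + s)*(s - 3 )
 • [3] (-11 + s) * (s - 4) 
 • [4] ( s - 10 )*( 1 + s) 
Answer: 1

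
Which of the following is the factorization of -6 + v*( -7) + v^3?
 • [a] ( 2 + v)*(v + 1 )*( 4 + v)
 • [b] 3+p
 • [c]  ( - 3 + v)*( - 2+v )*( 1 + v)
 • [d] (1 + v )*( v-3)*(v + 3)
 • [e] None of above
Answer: e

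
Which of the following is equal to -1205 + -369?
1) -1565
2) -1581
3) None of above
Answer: 3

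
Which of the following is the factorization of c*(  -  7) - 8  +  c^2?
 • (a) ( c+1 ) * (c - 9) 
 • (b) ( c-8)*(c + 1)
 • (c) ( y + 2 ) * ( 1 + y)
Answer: b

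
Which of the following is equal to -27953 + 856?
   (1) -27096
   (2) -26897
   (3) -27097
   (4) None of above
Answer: 3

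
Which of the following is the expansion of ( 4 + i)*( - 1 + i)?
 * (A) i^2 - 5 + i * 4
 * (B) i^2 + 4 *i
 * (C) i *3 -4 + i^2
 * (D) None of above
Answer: C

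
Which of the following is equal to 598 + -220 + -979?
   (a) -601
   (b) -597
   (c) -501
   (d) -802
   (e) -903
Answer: a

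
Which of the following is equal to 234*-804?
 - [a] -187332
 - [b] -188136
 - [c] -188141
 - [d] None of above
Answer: b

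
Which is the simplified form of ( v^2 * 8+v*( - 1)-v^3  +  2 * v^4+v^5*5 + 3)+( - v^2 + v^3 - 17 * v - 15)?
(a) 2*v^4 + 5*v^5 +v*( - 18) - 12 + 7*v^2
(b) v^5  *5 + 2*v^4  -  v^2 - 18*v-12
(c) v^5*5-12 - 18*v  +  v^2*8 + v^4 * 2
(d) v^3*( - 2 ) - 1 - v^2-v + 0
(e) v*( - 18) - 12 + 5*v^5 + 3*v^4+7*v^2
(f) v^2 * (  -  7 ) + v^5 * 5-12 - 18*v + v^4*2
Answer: a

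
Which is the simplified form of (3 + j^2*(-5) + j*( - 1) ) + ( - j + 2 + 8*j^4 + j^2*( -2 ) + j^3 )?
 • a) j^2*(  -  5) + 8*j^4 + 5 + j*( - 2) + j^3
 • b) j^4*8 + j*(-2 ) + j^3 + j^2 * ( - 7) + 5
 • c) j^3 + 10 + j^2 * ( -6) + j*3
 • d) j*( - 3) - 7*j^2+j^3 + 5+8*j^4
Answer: b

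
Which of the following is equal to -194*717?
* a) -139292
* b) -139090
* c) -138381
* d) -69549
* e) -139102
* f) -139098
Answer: f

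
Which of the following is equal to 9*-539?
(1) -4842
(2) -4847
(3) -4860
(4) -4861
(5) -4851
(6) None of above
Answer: 5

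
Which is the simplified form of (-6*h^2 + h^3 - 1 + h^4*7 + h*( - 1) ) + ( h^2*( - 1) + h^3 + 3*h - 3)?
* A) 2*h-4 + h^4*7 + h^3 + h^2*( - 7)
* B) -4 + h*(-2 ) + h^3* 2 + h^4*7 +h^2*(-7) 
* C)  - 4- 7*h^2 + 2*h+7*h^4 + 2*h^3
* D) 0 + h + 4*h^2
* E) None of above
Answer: C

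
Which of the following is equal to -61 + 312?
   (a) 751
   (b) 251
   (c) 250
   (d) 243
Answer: b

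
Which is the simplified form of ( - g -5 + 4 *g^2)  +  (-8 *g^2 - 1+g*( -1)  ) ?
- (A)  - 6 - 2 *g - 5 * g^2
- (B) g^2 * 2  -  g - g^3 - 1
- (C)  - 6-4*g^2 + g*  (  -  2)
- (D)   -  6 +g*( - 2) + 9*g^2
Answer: C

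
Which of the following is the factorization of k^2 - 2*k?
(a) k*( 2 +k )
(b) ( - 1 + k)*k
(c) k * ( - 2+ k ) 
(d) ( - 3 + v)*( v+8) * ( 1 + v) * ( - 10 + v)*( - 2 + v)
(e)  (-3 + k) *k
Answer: c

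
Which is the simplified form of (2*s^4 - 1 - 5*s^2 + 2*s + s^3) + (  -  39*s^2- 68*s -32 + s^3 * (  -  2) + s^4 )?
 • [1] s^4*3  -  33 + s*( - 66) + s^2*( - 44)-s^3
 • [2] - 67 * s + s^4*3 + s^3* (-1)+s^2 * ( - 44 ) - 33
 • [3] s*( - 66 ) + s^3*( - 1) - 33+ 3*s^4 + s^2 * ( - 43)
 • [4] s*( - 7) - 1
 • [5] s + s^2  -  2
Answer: 1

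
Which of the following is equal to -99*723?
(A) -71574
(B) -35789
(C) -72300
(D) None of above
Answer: D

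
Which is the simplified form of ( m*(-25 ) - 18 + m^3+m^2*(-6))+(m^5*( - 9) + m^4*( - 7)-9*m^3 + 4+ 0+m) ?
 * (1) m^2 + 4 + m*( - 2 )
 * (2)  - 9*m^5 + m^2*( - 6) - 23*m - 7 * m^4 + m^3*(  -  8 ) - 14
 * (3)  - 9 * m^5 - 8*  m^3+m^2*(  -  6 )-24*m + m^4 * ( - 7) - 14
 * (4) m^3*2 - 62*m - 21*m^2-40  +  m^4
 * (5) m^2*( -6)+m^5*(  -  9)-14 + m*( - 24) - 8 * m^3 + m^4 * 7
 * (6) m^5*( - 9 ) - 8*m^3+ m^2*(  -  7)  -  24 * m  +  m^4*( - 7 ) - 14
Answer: 3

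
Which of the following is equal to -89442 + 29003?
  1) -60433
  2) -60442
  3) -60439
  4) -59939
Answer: 3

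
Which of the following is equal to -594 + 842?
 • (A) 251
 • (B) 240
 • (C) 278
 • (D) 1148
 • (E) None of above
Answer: E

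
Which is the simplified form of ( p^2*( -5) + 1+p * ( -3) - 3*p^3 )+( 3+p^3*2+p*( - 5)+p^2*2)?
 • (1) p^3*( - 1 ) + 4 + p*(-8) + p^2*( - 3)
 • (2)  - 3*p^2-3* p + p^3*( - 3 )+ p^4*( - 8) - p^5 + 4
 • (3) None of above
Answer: 1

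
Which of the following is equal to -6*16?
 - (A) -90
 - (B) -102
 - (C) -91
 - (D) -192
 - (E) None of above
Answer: E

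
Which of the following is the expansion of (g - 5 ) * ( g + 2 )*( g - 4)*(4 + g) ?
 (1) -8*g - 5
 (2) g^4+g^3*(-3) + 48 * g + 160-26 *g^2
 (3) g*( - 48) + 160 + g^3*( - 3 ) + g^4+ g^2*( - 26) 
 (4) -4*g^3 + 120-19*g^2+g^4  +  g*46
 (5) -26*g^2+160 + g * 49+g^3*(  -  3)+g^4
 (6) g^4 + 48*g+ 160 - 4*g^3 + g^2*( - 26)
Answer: 2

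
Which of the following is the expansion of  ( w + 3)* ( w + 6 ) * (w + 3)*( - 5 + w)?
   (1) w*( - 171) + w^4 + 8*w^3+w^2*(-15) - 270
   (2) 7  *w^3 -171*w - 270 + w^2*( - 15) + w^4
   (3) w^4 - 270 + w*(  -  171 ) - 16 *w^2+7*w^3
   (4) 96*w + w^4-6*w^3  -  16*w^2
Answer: 2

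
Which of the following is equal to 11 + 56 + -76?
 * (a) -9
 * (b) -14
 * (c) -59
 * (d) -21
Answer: a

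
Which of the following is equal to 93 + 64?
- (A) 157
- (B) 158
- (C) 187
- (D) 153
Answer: A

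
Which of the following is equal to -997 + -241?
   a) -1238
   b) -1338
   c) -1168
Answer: a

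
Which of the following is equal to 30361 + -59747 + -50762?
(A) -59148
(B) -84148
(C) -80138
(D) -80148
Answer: D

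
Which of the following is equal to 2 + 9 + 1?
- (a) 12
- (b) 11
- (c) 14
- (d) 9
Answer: a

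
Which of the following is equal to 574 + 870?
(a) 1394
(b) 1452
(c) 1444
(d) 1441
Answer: c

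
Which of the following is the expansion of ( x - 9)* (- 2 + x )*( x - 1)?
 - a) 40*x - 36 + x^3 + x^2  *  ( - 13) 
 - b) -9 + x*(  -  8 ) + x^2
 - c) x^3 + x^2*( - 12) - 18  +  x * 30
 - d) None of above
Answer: d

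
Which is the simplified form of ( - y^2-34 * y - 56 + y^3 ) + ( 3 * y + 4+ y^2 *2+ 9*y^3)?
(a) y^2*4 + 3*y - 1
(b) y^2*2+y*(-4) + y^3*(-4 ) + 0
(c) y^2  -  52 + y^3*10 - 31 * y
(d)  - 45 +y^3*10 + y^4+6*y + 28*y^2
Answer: c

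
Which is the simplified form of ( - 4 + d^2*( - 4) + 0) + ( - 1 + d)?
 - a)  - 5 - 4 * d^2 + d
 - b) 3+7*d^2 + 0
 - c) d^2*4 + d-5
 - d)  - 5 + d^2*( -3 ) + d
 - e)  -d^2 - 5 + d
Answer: a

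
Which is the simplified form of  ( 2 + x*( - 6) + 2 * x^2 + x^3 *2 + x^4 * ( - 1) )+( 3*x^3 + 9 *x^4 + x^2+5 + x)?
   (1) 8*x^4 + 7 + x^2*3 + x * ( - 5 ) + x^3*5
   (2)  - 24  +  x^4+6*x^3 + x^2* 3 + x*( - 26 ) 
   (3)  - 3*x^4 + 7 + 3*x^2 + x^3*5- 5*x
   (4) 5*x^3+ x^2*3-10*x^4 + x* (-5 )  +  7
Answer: 1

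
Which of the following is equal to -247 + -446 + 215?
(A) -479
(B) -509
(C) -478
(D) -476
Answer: C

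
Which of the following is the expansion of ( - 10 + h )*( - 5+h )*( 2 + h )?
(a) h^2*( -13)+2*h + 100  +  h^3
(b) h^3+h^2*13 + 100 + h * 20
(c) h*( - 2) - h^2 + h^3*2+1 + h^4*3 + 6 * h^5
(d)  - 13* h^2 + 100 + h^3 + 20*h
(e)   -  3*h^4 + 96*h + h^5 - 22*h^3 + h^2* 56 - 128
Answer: d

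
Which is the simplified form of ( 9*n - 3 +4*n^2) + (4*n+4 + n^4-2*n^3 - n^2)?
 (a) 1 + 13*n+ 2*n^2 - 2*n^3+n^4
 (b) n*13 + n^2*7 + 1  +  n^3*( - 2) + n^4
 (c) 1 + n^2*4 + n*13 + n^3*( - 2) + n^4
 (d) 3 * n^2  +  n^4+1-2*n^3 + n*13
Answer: d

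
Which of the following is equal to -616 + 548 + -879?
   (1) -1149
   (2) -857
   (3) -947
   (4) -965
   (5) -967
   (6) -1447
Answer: 3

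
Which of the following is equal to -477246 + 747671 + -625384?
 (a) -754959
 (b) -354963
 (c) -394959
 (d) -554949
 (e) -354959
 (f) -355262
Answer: e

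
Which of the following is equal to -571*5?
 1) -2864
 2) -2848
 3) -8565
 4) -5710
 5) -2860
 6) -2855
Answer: 6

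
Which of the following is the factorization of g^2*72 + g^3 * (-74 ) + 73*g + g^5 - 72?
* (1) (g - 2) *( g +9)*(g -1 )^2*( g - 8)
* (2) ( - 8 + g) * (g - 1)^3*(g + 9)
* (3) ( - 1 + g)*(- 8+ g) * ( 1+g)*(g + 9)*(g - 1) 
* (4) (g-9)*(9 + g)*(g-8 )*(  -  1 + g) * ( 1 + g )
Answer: 3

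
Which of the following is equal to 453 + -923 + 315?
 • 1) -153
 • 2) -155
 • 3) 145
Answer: 2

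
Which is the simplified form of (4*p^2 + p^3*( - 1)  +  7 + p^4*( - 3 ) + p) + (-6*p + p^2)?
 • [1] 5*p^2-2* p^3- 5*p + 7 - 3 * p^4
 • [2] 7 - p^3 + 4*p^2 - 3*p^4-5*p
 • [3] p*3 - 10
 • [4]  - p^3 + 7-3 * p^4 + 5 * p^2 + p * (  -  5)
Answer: 4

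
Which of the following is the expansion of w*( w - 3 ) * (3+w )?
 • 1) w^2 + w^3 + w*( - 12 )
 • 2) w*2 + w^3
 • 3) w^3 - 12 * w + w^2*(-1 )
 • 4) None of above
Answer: 4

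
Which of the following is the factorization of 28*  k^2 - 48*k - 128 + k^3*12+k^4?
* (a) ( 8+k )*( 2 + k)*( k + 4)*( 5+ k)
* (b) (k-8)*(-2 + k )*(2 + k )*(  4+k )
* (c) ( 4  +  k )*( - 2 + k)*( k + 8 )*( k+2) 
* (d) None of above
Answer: c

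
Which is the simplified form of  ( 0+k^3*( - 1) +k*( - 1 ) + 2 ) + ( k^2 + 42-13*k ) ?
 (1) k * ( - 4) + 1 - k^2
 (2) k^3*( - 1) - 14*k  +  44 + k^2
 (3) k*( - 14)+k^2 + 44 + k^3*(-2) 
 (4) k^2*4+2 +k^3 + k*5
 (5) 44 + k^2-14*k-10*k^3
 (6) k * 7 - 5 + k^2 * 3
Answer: 2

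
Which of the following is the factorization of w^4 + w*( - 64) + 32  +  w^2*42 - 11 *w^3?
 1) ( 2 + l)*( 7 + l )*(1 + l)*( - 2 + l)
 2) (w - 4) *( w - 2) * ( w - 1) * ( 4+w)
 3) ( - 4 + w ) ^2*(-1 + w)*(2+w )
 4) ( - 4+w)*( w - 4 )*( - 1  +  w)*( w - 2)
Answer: 4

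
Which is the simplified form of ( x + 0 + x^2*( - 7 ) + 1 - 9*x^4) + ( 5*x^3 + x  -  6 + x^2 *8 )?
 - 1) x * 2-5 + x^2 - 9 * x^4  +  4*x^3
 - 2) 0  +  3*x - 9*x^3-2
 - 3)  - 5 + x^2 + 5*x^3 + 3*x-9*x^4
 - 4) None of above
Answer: 4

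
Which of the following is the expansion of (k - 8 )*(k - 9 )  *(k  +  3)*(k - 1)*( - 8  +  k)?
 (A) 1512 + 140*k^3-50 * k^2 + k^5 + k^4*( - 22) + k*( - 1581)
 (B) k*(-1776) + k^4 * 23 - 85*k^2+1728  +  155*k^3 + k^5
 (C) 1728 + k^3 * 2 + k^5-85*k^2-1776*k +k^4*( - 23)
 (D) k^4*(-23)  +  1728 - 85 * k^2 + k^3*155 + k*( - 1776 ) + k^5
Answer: D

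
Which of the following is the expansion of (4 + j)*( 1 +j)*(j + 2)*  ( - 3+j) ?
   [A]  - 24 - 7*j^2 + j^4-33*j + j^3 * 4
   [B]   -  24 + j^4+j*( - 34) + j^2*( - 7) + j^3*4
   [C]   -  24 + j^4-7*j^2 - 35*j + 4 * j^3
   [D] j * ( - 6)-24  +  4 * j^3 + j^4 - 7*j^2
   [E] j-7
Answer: B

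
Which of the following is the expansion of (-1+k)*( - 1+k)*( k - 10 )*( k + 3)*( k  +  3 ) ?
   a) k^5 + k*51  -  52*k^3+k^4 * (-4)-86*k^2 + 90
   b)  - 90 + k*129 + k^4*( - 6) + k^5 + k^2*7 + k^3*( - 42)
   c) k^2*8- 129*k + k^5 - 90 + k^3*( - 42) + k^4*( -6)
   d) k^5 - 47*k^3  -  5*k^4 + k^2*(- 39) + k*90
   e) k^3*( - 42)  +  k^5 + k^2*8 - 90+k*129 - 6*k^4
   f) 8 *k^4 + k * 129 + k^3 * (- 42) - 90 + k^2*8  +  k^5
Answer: e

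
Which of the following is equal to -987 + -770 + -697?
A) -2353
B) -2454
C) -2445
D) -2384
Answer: B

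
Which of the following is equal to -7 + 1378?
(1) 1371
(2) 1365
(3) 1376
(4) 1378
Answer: 1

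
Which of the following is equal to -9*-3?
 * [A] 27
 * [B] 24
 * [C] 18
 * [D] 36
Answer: A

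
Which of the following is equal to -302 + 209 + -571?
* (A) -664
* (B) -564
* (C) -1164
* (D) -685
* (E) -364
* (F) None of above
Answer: A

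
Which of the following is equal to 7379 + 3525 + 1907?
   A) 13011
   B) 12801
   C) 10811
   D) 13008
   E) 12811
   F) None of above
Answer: E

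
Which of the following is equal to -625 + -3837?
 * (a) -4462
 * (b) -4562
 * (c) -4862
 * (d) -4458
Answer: a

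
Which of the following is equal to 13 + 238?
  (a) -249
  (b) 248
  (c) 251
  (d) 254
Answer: c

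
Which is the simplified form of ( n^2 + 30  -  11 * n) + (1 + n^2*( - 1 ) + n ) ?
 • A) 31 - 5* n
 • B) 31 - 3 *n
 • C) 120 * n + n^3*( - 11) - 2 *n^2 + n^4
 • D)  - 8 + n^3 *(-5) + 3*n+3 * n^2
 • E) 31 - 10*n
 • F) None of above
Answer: E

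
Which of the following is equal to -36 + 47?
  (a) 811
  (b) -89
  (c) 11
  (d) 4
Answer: c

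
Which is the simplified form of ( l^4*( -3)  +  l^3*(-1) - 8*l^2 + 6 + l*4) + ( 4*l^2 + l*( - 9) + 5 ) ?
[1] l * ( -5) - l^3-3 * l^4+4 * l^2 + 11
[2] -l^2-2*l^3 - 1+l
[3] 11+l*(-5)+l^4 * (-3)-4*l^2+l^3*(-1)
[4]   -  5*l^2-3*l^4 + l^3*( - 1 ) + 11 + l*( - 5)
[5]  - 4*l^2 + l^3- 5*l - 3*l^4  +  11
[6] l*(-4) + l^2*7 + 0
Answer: 3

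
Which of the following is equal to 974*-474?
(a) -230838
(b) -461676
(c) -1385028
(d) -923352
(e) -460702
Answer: b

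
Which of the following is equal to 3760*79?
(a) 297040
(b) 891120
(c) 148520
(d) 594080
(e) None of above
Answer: a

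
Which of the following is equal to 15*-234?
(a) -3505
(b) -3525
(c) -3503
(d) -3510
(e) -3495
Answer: d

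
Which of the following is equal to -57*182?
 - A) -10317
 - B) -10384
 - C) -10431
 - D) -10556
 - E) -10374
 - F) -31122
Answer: E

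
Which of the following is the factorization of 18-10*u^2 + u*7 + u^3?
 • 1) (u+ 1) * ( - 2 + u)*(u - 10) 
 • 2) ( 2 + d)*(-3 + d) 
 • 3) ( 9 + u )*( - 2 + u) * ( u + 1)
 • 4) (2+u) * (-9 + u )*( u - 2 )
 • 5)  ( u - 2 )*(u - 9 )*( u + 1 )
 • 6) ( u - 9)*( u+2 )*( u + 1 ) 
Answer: 5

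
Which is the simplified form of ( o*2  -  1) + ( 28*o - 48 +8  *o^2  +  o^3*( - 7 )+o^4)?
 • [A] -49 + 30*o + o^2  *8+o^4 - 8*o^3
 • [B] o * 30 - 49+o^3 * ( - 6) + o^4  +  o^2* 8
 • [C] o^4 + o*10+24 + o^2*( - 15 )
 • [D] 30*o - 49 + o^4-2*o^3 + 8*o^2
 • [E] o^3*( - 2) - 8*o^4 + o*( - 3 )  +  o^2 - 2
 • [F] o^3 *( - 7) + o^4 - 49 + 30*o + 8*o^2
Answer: F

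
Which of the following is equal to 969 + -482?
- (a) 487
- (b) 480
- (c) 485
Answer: a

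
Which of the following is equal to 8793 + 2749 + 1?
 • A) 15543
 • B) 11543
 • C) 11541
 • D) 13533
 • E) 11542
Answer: B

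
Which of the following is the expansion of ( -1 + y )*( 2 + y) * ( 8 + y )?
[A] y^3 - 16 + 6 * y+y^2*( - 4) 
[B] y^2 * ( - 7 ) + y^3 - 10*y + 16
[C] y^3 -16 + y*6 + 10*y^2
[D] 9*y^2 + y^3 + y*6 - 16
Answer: D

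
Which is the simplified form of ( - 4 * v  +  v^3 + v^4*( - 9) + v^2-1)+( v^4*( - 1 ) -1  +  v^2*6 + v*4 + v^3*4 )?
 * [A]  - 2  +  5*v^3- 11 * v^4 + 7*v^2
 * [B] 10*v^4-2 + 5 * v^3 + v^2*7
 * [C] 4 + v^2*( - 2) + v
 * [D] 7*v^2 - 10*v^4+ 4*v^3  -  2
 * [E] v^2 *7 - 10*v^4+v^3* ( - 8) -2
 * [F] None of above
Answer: F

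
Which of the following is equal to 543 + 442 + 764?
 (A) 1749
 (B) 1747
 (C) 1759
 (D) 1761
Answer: A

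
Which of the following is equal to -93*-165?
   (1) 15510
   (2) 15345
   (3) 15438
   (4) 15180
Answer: 2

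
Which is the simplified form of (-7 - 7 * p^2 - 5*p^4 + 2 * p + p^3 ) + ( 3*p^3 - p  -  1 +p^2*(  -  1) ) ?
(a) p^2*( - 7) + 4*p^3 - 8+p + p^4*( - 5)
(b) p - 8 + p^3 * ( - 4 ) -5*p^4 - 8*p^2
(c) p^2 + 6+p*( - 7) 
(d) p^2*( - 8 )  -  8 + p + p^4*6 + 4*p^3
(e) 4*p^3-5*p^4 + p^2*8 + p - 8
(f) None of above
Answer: f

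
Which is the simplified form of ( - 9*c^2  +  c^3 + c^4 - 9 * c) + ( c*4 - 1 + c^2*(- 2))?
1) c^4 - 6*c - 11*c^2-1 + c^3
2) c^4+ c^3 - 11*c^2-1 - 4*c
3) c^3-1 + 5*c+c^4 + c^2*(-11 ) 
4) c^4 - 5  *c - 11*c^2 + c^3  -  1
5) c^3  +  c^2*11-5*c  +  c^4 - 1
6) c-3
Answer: 4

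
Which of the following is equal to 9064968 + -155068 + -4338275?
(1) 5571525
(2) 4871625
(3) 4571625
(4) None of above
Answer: 3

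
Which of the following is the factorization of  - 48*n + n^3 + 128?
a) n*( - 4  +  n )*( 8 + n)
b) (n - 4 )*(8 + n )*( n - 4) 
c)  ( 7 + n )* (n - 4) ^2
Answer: b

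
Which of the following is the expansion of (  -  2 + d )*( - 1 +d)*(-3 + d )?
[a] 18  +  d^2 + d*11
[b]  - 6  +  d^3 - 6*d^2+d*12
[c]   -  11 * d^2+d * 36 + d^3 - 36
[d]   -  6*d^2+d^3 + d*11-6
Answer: d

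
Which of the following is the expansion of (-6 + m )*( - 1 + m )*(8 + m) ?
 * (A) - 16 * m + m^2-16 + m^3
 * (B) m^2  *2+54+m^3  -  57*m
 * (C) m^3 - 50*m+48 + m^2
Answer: C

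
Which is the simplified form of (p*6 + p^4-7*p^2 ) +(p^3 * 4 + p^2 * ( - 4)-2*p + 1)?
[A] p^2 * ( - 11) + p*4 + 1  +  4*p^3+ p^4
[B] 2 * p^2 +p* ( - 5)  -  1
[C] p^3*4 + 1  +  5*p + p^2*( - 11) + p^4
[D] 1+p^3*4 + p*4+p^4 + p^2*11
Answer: A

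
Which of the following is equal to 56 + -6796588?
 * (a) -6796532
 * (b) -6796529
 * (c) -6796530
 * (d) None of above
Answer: a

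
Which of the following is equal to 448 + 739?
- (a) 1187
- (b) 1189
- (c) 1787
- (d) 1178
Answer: a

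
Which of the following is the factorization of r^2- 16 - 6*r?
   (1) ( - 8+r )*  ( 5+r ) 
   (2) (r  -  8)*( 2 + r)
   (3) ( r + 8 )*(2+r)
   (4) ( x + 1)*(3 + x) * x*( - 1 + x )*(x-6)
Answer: 2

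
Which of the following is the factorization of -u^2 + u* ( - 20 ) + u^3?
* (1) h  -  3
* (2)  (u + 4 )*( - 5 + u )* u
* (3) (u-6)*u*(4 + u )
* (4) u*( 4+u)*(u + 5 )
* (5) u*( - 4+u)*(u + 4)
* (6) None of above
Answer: 2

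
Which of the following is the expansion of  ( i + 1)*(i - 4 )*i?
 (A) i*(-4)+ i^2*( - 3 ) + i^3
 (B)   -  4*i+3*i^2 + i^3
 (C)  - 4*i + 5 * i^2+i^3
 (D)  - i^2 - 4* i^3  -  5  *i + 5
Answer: A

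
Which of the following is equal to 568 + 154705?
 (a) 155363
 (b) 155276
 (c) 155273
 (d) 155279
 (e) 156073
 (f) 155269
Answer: c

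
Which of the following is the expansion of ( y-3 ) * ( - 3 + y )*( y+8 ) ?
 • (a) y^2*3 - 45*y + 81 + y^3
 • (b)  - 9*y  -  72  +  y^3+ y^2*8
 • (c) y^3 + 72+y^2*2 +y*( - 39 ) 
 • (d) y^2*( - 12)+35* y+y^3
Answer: c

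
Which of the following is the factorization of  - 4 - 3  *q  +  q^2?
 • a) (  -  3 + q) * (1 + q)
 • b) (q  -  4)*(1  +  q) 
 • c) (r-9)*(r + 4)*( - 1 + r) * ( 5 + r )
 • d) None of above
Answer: b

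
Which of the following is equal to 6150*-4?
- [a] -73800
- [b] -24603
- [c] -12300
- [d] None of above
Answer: d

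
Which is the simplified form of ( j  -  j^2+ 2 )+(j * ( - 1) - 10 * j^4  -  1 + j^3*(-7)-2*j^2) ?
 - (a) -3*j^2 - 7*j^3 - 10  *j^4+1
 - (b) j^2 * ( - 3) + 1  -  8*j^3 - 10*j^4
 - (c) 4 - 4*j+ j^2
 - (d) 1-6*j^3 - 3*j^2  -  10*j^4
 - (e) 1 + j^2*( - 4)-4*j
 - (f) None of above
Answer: a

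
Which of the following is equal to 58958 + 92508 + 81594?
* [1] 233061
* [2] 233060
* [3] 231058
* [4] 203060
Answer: 2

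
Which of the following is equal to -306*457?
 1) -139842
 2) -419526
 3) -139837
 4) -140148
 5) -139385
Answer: 1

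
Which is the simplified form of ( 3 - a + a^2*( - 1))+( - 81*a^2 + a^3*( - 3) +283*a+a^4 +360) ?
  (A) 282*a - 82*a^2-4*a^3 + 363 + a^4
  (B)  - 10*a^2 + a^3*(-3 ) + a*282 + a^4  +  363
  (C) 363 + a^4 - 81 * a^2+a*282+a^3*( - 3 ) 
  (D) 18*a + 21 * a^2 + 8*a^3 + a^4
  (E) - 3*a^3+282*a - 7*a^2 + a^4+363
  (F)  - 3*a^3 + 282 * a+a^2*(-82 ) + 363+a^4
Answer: F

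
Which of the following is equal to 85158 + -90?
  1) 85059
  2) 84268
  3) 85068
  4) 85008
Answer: 3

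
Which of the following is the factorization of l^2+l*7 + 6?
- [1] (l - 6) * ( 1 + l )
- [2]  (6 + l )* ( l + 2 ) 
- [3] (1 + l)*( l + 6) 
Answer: 3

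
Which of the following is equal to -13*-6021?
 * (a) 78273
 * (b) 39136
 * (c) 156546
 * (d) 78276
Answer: a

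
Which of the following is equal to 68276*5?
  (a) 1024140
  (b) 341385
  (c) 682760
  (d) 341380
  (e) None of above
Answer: d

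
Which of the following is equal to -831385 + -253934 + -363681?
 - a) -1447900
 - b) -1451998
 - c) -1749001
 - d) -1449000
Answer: d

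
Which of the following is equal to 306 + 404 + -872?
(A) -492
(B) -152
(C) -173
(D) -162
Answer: D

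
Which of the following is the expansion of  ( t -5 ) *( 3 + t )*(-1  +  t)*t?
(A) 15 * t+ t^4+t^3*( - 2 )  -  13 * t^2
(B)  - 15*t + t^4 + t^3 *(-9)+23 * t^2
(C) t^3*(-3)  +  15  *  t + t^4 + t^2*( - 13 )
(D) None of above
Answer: C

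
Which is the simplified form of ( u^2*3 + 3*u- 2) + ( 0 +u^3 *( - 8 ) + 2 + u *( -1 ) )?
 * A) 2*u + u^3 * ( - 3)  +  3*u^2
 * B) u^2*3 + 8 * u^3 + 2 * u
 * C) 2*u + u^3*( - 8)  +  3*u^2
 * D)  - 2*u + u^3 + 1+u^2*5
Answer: C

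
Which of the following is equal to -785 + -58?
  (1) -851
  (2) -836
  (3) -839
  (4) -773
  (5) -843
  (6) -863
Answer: 5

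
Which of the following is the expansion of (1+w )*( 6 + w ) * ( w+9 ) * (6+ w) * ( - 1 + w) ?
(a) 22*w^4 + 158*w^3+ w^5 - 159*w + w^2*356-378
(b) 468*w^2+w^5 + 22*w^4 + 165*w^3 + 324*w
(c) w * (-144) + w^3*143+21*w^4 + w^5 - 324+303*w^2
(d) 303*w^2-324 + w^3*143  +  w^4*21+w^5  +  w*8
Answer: c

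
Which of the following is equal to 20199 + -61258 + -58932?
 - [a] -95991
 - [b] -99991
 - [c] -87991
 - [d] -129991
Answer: b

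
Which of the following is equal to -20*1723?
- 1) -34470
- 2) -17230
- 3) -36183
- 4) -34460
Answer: 4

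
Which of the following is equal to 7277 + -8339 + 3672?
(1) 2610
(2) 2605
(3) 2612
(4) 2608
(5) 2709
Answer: 1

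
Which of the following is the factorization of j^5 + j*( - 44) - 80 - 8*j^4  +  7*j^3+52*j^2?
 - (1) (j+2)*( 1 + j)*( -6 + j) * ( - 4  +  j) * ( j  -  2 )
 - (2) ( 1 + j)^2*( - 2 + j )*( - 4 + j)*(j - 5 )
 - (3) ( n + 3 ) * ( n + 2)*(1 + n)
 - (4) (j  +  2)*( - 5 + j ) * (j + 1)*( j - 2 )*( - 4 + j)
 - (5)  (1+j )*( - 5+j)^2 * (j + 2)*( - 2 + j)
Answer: 4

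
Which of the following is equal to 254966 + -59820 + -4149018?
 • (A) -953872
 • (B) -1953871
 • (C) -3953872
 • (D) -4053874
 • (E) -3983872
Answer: C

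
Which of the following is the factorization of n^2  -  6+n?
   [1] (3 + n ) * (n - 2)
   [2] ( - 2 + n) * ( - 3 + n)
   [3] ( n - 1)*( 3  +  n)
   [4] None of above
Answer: 1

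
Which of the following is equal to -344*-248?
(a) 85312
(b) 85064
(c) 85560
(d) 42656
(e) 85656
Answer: a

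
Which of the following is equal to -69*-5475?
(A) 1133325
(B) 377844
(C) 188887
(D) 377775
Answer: D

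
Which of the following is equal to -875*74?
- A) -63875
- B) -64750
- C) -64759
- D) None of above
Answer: B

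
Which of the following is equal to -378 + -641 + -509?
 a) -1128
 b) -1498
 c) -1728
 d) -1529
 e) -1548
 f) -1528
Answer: f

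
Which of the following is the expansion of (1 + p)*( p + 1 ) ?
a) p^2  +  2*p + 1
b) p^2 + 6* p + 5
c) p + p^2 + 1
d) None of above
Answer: a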